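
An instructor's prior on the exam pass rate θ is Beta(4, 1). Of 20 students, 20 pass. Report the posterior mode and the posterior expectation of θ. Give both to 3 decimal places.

Posterior: Beta(4+20, 1+0) = Beta(24, 1).
Since β = 1 ≤ 1 and α > 1, the Beta density is monotone increasing on [0,1]; the mode is at 1.
Mean = 24/(24+1) = 0.960.

posterior mode = 1.000, posterior expectation = 0.960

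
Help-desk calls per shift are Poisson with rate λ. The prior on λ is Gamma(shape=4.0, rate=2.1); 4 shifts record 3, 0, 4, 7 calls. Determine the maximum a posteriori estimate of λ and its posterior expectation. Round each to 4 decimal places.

λ_MAP = 2.7869, E[λ|data] = 2.9508

Σ counts = 14. Posterior: Gamma(shape = 4.0+14 = 18.0, rate = 2.1+4 = 6.1).
Mode = (α−1)/β = 17.0/6.1 = 2.7869.
Mean = α/β = 18.0/6.1 = 2.9508.
The mean is pulled above the mode by the posterior's right skew.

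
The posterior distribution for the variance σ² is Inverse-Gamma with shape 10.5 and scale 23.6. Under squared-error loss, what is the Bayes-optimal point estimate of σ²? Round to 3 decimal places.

2.484

Mode = β/(α+1) = 23.6/11.5 = 2.052.
Mean = β/(α−1) = 23.6/9.5 = 2.484.
Squared-error loss ⇒ the optimal estimator is the posterior mean.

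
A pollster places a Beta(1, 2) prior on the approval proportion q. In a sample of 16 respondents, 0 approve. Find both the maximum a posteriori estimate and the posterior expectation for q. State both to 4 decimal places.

Posterior: Beta(1+0, 2+16) = Beta(1, 18).
Since α = 1 ≤ 1 and β > 1, the Beta density is monotone decreasing on [0,1]; the mode is at 0.
Mean = 1/(1+18) = 0.0526.
Right-skewed posterior ⇒ mode < mean.

MAP = 0.0000, posterior mean = 0.0526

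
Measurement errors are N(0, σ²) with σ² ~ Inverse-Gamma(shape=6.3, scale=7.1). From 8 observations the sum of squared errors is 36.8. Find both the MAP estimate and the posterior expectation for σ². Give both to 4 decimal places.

MAP estimate = 2.2566, posterior expectation = 2.7419

Posterior: Inverse-Gamma(shape = 6.3+8/2 = 10.3, scale = 7.1+36.8/2 = 25.5).
Mode = β/(α+1) = 25.5/11.3 = 2.2566.
Mean = β/(α−1) = 25.5/9.3 = 2.7419.
The posterior is right-skewed, so the mean exceeds the mode.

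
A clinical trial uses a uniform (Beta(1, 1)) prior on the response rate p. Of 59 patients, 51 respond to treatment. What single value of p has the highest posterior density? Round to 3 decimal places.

Posterior: Beta(1+51, 1+8) = Beta(52, 9).
Mode = (52−1)/(52+9−2) = 51/59 = 0.864.
Mean = 52/(52+9) = 52/61 = 0.852.
This is the posterior mode — the MAP estimate.

0.864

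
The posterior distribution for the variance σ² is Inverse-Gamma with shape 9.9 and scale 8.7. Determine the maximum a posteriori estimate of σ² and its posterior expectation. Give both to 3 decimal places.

Mode = β/(α+1) = 8.7/10.9 = 0.798.
Mean = β/(α−1) = 8.7/8.9 = 0.978.

MAP = 0.798; posterior mean = 0.978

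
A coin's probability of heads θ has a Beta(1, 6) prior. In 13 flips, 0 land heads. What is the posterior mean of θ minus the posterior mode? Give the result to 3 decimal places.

0.050

Posterior: Beta(1+0, 6+13) = Beta(1, 19).
Since α = 1 ≤ 1 and β > 1, the Beta density is monotone decreasing on [0,1]; the mode is at 0.
Mean = 1/(1+19) = 0.050.
Difference = 0.050 − 0.000 = 0.050.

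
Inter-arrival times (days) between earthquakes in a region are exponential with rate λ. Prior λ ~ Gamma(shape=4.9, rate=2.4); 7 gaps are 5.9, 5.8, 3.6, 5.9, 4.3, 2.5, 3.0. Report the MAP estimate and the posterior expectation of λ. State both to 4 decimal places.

λ_MAP = 0.3263, E[λ|data] = 0.3563

Σ times = 31.0. Posterior: Gamma(shape = 4.9+7 = 11.9, rate = 2.4+31.0 = 33.4).
Mode = (α−1)/β = 10.9/33.4 = 0.3263.
Mean = α/β = 11.9/33.4 = 0.3563.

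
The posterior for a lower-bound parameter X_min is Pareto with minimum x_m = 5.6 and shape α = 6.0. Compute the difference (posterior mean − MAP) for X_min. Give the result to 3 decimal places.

The Pareto density is strictly decreasing on [x_m, ∞), so the mode is x_m = 5.600.
Mean = α·x_m/(α−1) = 6.0·5.6/5.0 = 6.720.
Difference = 6.720 − 5.600 = 1.120.

1.120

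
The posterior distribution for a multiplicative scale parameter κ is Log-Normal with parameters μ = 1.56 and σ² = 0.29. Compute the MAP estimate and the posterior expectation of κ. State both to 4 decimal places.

κ_MAP = 3.5609, E[κ|data] = 5.5014

Mode = exp(μ − σ²) = exp(1.27) = 3.5609.
Mean = exp(μ + σ²/2) = exp(1.705) = 5.5014.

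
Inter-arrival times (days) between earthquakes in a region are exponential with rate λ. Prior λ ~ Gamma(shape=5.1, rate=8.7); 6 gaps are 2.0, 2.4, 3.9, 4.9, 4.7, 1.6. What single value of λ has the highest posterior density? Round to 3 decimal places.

0.358

Σ times = 19.5. Posterior: Gamma(shape = 5.1+6 = 11.1, rate = 8.7+19.5 = 28.2).
Mode = (α−1)/β = 10.1/28.2 = 0.358.
Mean = α/β = 11.1/28.2 = 0.394.
This is the posterior mode — the MAP estimate.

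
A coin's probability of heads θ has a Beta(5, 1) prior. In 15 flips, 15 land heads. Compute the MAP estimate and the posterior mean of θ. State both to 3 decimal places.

θ_MAP = 1.000, E[θ|data] = 0.952

Posterior: Beta(5+15, 1+0) = Beta(20, 1).
Since β = 1 ≤ 1 and α > 1, the Beta density is monotone increasing on [0,1]; the mode is at 1.
Mean = 20/(20+1) = 0.952.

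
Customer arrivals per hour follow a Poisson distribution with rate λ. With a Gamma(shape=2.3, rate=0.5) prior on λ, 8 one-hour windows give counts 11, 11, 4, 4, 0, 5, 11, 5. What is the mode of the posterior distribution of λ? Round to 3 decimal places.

Σ counts = 51. Posterior: Gamma(shape = 2.3+51 = 53.3, rate = 0.5+8 = 8.5).
Mode = (α−1)/β = 52.3/8.5 = 6.153.
Mean = α/β = 53.3/8.5 = 6.271.
This is the posterior mode — the MAP estimate.

6.153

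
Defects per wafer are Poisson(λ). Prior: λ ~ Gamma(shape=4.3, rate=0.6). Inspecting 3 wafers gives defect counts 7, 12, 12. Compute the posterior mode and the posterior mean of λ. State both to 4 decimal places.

Σ counts = 31. Posterior: Gamma(shape = 4.3+31 = 35.3, rate = 0.6+3 = 3.6).
Mode = (α−1)/β = 34.3/3.6 = 9.5278.
Mean = α/β = 35.3/3.6 = 9.8056.
The posterior is right-skewed, so the mean exceeds the mode.

MAP: 9.5278. Posterior mean: 9.8056.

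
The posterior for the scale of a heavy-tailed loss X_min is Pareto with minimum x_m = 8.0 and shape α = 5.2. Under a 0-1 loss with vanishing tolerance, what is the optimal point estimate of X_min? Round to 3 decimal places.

8.000

The Pareto density is strictly decreasing on [x_m, ∞), so the mode is x_m = 8.000.
Mean = α·x_m/(α−1) = 5.2·8.0/4.2 = 9.905.
This is the posterior mode — the MAP estimate.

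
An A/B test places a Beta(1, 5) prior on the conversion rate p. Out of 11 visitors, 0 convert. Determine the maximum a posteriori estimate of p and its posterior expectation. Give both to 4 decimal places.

MAP: 0.0000. Posterior mean: 0.0588.

Posterior: Beta(1+0, 5+11) = Beta(1, 16).
Since α = 1 ≤ 1 and β > 1, the Beta density is monotone decreasing on [0,1]; the mode is at 0.
Mean = 1/(1+16) = 0.0588.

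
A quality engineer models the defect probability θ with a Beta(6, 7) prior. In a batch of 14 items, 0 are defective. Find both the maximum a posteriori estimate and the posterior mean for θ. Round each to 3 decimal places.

Posterior: Beta(6+0, 7+14) = Beta(6, 21).
Mode = (6−1)/(6+21−2) = 5/25 = 0.200.
Mean = 6/(6+21) = 6/27 = 0.222.

MAP = 0.200, posterior mean = 0.222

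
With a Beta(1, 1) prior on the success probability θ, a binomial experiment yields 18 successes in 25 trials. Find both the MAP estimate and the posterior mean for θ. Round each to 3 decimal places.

Posterior: Beta(1+18, 1+7) = Beta(19, 8).
Mode = (19−1)/(19+8−2) = 18/25 = 0.720.
Mean = 19/(19+8) = 19/27 = 0.704.
Left-skewed posterior ⇒ mean < mode.

MAP = 0.720; posterior mean = 0.704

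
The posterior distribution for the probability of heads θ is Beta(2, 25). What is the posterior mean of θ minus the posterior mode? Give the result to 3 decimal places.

Mode = (2−1)/(2+25−2) = 1/25 = 0.040.
Mean = 2/(2+25) = 2/27 = 0.074.
Difference = 0.074 − 0.040 = 0.034.
The mean is pulled above the mode by the posterior's right skew.

0.034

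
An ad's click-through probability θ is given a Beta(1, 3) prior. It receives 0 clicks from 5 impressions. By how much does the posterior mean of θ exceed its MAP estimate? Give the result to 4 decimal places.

Posterior: Beta(1+0, 3+5) = Beta(1, 8).
Since α = 1 ≤ 1 and β > 1, the Beta density is monotone decreasing on [0,1]; the mode is at 0.
Mean = 1/(1+8) = 0.1111.
Difference = 0.1111 − 0.0000 = 0.1111.
Right-skewed posterior ⇒ mode < mean.

0.1111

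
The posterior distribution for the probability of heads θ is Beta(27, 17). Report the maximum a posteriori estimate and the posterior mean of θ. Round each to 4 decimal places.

Mode = (27−1)/(27+17−2) = 26/42 = 0.6190.
Mean = 27/(27+17) = 27/44 = 0.6136.

θ_MAP = 0.6190, E[θ|data] = 0.6136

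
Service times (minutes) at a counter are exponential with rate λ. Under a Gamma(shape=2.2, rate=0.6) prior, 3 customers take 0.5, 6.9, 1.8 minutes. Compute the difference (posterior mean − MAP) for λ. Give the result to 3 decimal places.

Σ times = 9.2. Posterior: Gamma(shape = 2.2+3 = 5.2, rate = 0.6+9.2 = 9.8).
Mode = (α−1)/β = 4.2/9.8 = 0.429.
Mean = α/β = 5.2/9.8 = 0.531.
Difference = 0.531 − 0.429 = 0.102.

0.102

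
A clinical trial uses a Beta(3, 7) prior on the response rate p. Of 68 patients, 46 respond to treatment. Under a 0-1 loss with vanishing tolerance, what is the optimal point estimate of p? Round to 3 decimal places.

Posterior: Beta(3+46, 7+22) = Beta(49, 29).
Mode = (49−1)/(49+29−2) = 48/76 = 0.632.
Mean = 49/(49+29) = 49/78 = 0.628.
This is the posterior mode — the MAP estimate.

0.632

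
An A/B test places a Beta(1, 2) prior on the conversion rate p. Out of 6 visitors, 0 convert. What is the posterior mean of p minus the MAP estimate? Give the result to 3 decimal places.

Posterior: Beta(1+0, 2+6) = Beta(1, 8).
Since α = 1 ≤ 1 and β > 1, the Beta density is monotone decreasing on [0,1]; the mode is at 0.
Mean = 1/(1+8) = 0.111.
Difference = 0.111 − 0.000 = 0.111.

0.111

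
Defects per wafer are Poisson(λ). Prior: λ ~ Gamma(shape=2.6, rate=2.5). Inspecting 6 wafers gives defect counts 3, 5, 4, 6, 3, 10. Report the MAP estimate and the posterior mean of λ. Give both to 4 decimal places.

Σ counts = 31. Posterior: Gamma(shape = 2.6+31 = 33.6, rate = 2.5+6 = 8.5).
Mode = (α−1)/β = 32.6/8.5 = 3.8353.
Mean = α/β = 33.6/8.5 = 3.9529.

MAP: 3.8353. Posterior mean: 3.9529.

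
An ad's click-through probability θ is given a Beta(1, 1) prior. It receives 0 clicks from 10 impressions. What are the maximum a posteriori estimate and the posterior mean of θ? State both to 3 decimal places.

MAP = 0.000; posterior mean = 0.083

Posterior: Beta(1+0, 1+10) = Beta(1, 11).
Since α = 1 ≤ 1 and β > 1, the Beta density is monotone decreasing on [0,1]; the mode is at 0.
Mean = 1/(1+11) = 0.083.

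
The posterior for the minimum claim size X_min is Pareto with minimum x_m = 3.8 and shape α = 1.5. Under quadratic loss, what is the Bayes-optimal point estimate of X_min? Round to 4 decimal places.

11.4000

The Pareto density is strictly decreasing on [x_m, ∞), so the mode is x_m = 3.8000.
Mean = α·x_m/(α−1) = 1.5·3.8/0.5 = 11.4000.
Quadratic loss ⇒ the optimal estimator is the posterior mean.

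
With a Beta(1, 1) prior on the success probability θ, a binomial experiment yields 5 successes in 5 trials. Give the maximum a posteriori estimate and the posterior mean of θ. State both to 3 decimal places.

Posterior: Beta(1+5, 1+0) = Beta(6, 1).
Since β = 1 ≤ 1 and α > 1, the Beta density is monotone increasing on [0,1]; the mode is at 1.
Mean = 6/(6+1) = 0.857.
The mean is pulled below the mode by the posterior's left skew.

MAP: 1.000. Posterior mean: 0.857.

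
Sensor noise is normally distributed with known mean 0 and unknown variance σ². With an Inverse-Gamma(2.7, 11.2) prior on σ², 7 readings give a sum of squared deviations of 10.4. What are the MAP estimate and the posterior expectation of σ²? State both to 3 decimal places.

MAP: 2.278. Posterior mean: 3.154.

Posterior: Inverse-Gamma(shape = 2.7+7/2 = 6.2, scale = 11.2+10.4/2 = 16.4).
Mode = β/(α+1) = 16.4/7.2 = 2.278.
Mean = β/(α−1) = 16.4/5.2 = 3.154.
Mean > mode: the posterior has a right tail.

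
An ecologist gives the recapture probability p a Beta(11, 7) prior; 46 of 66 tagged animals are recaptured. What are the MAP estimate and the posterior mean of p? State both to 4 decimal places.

Posterior: Beta(11+46, 7+20) = Beta(57, 27).
Mode = (57−1)/(57+27−2) = 56/82 = 0.6829.
Mean = 57/(57+27) = 57/84 = 0.6786.
The posterior is left-skewed, so the mode exceeds the mean.

MAP: 0.6829. Posterior mean: 0.6786.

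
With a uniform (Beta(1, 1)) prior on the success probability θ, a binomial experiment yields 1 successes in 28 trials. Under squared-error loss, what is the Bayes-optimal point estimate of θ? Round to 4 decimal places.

0.0667

Posterior: Beta(1+1, 1+27) = Beta(2, 28).
Mode = (2−1)/(2+28−2) = 1/28 = 0.0357.
With a flat prior the MAP equals the MLE, 1/28.
Mean = 2/(2+28) = 2/30 = 0.0667.
Squared-error loss ⇒ the optimal estimator is the posterior mean.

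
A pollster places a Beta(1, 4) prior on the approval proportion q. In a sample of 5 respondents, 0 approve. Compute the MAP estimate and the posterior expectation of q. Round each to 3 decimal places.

Posterior: Beta(1+0, 4+5) = Beta(1, 9).
Since α = 1 ≤ 1 and β > 1, the Beta density is monotone decreasing on [0,1]; the mode is at 0.
Mean = 1/(1+9) = 0.100.

MAP = 0.000; posterior mean = 0.100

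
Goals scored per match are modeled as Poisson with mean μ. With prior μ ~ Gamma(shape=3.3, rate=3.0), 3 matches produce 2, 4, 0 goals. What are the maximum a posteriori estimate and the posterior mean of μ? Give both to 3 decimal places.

MAP = 1.383, posterior mean = 1.550

Σ counts = 6. Posterior: Gamma(shape = 3.3+6 = 9.3, rate = 3.0+3 = 6.0).
Mode = (α−1)/β = 8.3/6.0 = 1.383.
Mean = α/β = 9.3/6.0 = 1.550.
Right-skewed posterior ⇒ mode < mean.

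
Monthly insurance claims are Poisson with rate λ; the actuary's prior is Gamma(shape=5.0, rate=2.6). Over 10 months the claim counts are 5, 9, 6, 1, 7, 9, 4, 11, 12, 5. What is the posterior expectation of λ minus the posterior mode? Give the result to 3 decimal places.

Σ counts = 69. Posterior: Gamma(shape = 5.0+69 = 74.0, rate = 2.6+10 = 12.6).
Mode = (α−1)/β = 73.0/12.6 = 5.794.
Mean = α/β = 74.0/12.6 = 5.873.
Difference = 5.873 − 5.794 = 0.079.
The mean is pulled above the mode by the posterior's right skew.

0.079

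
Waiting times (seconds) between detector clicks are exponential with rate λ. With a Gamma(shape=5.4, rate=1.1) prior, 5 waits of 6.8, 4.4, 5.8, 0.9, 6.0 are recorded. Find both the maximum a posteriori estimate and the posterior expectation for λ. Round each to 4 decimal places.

MAP = 0.3760, posterior mean = 0.4160

Σ times = 23.9. Posterior: Gamma(shape = 5.4+5 = 10.4, rate = 1.1+23.9 = 25.0).
Mode = (α−1)/β = 9.4/25.0 = 0.3760.
Mean = α/β = 10.4/25.0 = 0.4160.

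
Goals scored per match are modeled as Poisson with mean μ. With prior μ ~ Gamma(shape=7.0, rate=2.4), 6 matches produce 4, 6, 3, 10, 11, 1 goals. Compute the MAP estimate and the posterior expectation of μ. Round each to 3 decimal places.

Σ counts = 35. Posterior: Gamma(shape = 7.0+35 = 42.0, rate = 2.4+6 = 8.4).
Mode = (α−1)/β = 41.0/8.4 = 4.881.
Mean = α/β = 42.0/8.4 = 5.000.
Right-skewed posterior ⇒ mode < mean.

MAP = 4.881, posterior mean = 5.000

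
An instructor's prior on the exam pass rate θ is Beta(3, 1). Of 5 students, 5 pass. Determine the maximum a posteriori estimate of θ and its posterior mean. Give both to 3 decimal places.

MAP = 1.000, posterior mean = 0.889

Posterior: Beta(3+5, 1+0) = Beta(8, 1).
Since β = 1 ≤ 1 and α > 1, the Beta density is monotone increasing on [0,1]; the mode is at 1.
Mean = 8/(8+1) = 0.889.
Left-skewed posterior ⇒ mean < mode.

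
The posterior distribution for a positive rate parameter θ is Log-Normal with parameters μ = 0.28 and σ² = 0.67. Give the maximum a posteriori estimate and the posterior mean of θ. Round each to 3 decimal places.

Mode = exp(μ − σ²) = exp(-0.39) = 0.677.
Mean = exp(μ + σ²/2) = exp(0.615) = 1.850.

MAP: 0.677. Posterior mean: 1.850.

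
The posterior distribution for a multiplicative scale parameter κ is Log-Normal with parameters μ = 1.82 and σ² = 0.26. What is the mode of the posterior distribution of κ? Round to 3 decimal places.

Mode = exp(μ − σ²) = exp(1.56) = 4.759.
Mean = exp(μ + σ²/2) = exp(1.950) = 7.029.
This is the posterior mode — the MAP estimate.

4.759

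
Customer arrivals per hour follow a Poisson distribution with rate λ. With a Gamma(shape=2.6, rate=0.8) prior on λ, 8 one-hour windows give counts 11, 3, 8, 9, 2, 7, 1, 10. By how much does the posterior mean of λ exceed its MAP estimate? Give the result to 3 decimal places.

Σ counts = 51. Posterior: Gamma(shape = 2.6+51 = 53.6, rate = 0.8+8 = 8.8).
Mode = (α−1)/β = 52.6/8.8 = 5.977.
Mean = α/β = 53.6/8.8 = 6.091.
Difference = 6.091 − 5.977 = 0.114.
Right-skewed posterior ⇒ mode < mean.

0.114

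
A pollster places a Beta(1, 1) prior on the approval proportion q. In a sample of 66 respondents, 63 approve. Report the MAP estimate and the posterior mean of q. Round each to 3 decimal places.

MAP = 0.955, posterior mean = 0.941

Posterior: Beta(1+63, 1+3) = Beta(64, 4).
Mode = (64−1)/(64+4−2) = 63/66 = 0.955.
Mean = 64/(64+4) = 64/68 = 0.941.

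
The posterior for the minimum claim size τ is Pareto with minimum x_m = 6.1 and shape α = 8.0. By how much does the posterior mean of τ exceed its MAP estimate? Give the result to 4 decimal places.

0.8714

The Pareto density is strictly decreasing on [x_m, ∞), so the mode is x_m = 6.1000.
Mean = α·x_m/(α−1) = 8.0·6.1/7.0 = 6.9714.
Difference = 6.9714 − 6.1000 = 0.8714.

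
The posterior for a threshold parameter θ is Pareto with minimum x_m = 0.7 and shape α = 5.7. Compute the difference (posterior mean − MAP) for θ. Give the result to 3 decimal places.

The Pareto density is strictly decreasing on [x_m, ∞), so the mode is x_m = 0.700.
Mean = α·x_m/(α−1) = 5.7·0.7/4.7 = 0.849.
Difference = 0.849 − 0.700 = 0.149.

0.149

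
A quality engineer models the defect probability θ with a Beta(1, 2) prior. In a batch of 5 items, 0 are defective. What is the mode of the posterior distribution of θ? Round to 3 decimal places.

0.000

Posterior: Beta(1+0, 2+5) = Beta(1, 7).
Since α = 1 ≤ 1 and β > 1, the Beta density is monotone decreasing on [0,1]; the mode is at 0.
Mean = 1/(1+7) = 0.125.
This is the posterior mode — the MAP estimate.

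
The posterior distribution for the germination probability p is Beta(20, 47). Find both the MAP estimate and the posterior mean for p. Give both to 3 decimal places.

Mode = (20−1)/(20+47−2) = 19/65 = 0.292.
Mean = 20/(20+47) = 20/67 = 0.299.
The posterior is right-skewed, so the mean exceeds the mode.

MAP estimate = 0.292, posterior mean = 0.299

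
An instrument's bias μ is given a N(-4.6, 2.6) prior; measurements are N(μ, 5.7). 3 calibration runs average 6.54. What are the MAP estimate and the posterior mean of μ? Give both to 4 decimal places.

Posterior for μ is Normal. Precision-weighted mean: (1/2.6·-4.6 + 3/5.7·6.54) / (1/2.6 + 3/5.7) = 1.8364.
A Normal posterior is symmetric, so mode = mean.

MAP: 1.8364. Posterior mean: 1.8364.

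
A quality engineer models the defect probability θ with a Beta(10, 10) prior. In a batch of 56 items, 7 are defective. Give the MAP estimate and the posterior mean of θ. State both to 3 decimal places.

MAP: 0.216. Posterior mean: 0.224.

Posterior: Beta(10+7, 10+49) = Beta(17, 59).
Mode = (17−1)/(17+59−2) = 16/74 = 0.216.
Mean = 17/(17+59) = 17/76 = 0.224.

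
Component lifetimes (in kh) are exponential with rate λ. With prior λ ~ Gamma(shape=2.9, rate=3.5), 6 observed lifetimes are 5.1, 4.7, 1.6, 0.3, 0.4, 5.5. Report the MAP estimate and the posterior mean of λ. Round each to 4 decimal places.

Σ times = 17.6. Posterior: Gamma(shape = 2.9+6 = 8.9, rate = 3.5+17.6 = 21.1).
Mode = (α−1)/β = 7.9/21.1 = 0.3744.
Mean = α/β = 8.9/21.1 = 0.4218.

MAP = 0.3744, posterior mean = 0.4218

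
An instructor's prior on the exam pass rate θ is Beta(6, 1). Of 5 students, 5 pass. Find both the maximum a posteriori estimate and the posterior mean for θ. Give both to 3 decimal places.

θ_MAP = 1.000, E[θ|data] = 0.917

Posterior: Beta(6+5, 1+0) = Beta(11, 1).
Since β = 1 ≤ 1 and α > 1, the Beta density is monotone increasing on [0,1]; the mode is at 1.
Mean = 11/(11+1) = 0.917.
Mode > mean: the posterior has a left tail.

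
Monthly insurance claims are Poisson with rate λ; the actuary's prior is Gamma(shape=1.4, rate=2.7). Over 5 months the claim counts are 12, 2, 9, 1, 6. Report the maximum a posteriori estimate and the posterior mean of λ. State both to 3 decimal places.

Σ counts = 30. Posterior: Gamma(shape = 1.4+30 = 31.4, rate = 2.7+5 = 7.7).
Mode = (α−1)/β = 30.4/7.7 = 3.948.
Mean = α/β = 31.4/7.7 = 4.078.

MAP = 3.948; posterior mean = 4.078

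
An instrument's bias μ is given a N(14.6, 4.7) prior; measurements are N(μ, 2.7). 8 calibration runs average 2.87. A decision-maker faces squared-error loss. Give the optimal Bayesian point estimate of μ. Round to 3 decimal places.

3.656

Posterior for μ is Normal. Precision-weighted mean: (1/4.7·14.6 + 8/2.7·2.87) / (1/4.7 + 8/2.7) = 3.656.
A Normal posterior is symmetric, so mode = mean.
Squared-error loss ⇒ the optimal estimator is the posterior mean.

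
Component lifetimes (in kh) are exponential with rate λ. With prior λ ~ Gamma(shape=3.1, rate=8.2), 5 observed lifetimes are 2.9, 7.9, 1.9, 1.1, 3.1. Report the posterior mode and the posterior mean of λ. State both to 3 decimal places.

λ_MAP = 0.283, E[λ|data] = 0.323

Σ times = 16.9. Posterior: Gamma(shape = 3.1+5 = 8.1, rate = 8.2+16.9 = 25.1).
Mode = (α−1)/β = 7.1/25.1 = 0.283.
Mean = α/β = 8.1/25.1 = 0.323.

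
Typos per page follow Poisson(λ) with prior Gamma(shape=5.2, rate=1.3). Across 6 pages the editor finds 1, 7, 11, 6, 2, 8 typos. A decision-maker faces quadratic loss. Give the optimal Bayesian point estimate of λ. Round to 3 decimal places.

5.507

Σ counts = 35. Posterior: Gamma(shape = 5.2+35 = 40.2, rate = 1.3+6 = 7.3).
Mode = (α−1)/β = 39.2/7.3 = 5.370.
Mean = α/β = 40.2/7.3 = 5.507.
Quadratic loss ⇒ the optimal estimator is the posterior mean.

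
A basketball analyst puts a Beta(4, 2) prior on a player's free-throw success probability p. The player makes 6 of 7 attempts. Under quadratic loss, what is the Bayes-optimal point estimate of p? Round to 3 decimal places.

0.769

Posterior: Beta(4+6, 2+1) = Beta(10, 3).
Mode = (10−1)/(10+3−2) = 9/11 = 0.818.
Mean = 10/(10+3) = 10/13 = 0.769.
Quadratic loss ⇒ the optimal estimator is the posterior mean.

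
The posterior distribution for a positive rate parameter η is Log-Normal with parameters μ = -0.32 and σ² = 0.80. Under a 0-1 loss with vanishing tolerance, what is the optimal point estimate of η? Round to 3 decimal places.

Mode = exp(μ − σ²) = exp(-1.12) = 0.326.
Mean = exp(μ + σ²/2) = exp(0.080) = 1.083.
This is the posterior mode — the MAP estimate.

0.326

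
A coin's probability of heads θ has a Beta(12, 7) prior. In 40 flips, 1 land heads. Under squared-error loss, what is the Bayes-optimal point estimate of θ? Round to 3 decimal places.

0.220

Posterior: Beta(12+1, 7+39) = Beta(13, 46).
Mode = (13−1)/(13+46−2) = 12/57 = 0.211.
Mean = 13/(13+46) = 13/59 = 0.220.
Squared-error loss ⇒ the optimal estimator is the posterior mean.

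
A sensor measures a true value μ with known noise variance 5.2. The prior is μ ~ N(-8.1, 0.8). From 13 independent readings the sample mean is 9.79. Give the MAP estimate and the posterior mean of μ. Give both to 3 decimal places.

MAP = 3.827, posterior mean = 3.827

Posterior for μ is Normal. Precision-weighted mean: (1/0.8·-8.1 + 13/5.2·9.79) / (1/0.8 + 13/5.2) = 3.827.
A Normal posterior is symmetric, so mode = mean.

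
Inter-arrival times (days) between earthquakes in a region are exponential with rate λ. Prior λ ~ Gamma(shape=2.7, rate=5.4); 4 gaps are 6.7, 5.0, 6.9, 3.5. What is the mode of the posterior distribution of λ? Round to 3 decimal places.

0.207

Σ times = 22.1. Posterior: Gamma(shape = 2.7+4 = 6.7, rate = 5.4+22.1 = 27.5).
Mode = (α−1)/β = 5.7/27.5 = 0.207.
Mean = α/β = 6.7/27.5 = 0.244.
This is the posterior mode — the MAP estimate.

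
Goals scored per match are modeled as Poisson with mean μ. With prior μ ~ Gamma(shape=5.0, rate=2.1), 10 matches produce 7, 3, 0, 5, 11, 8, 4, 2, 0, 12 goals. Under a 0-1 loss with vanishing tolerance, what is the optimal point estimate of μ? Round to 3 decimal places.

4.628

Σ counts = 52. Posterior: Gamma(shape = 5.0+52 = 57.0, rate = 2.1+10 = 12.1).
Mode = (α−1)/β = 56.0/12.1 = 4.628.
Mean = α/β = 57.0/12.1 = 4.711.
This is the posterior mode — the MAP estimate.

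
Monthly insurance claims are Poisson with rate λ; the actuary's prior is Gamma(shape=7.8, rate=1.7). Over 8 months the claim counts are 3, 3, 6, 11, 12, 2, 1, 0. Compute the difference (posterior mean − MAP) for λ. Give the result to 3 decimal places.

0.103

Σ counts = 38. Posterior: Gamma(shape = 7.8+38 = 45.8, rate = 1.7+8 = 9.7).
Mode = (α−1)/β = 44.8/9.7 = 4.619.
Mean = α/β = 45.8/9.7 = 4.722.
Difference = 4.722 − 4.619 = 0.103.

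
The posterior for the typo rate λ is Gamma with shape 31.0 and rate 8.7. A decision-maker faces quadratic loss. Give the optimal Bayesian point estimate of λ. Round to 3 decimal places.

3.563

Mode = (α−1)/β = 30.0/8.7 = 3.448.
Mean = α/β = 31.0/8.7 = 3.563.
Quadratic loss ⇒ the optimal estimator is the posterior mean.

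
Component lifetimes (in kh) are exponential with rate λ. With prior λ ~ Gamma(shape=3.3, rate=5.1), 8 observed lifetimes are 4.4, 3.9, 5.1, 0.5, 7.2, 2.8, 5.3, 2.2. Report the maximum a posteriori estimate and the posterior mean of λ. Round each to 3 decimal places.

maximum a posteriori estimate = 0.282, posterior mean = 0.310

Σ times = 31.4. Posterior: Gamma(shape = 3.3+8 = 11.3, rate = 5.1+31.4 = 36.5).
Mode = (α−1)/β = 10.3/36.5 = 0.282.
Mean = α/β = 11.3/36.5 = 0.310.
Mean > mode: the posterior has a right tail.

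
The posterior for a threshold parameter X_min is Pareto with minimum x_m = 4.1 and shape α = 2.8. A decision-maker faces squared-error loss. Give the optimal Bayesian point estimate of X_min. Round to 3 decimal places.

The Pareto density is strictly decreasing on [x_m, ∞), so the mode is x_m = 4.100.
Mean = α·x_m/(α−1) = 2.8·4.1/1.8 = 6.378.
Squared-error loss ⇒ the optimal estimator is the posterior mean.

6.378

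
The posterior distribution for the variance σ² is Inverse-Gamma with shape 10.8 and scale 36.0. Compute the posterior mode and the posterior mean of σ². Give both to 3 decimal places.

Mode = β/(α+1) = 36.0/11.8 = 3.051.
Mean = β/(α−1) = 36.0/9.8 = 3.673.

MAP = 3.051, posterior mean = 3.673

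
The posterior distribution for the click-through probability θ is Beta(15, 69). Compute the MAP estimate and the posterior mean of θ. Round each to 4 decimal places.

θ_MAP = 0.1707, E[θ|data] = 0.1786

Mode = (15−1)/(15+69−2) = 14/82 = 0.1707.
Mean = 15/(15+69) = 15/84 = 0.1786.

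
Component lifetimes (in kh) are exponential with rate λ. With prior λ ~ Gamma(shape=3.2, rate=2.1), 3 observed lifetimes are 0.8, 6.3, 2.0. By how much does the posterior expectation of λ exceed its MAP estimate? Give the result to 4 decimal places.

Σ times = 9.1. Posterior: Gamma(shape = 3.2+3 = 6.2, rate = 2.1+9.1 = 11.2).
Mode = (α−1)/β = 5.2/11.2 = 0.4643.
Mean = α/β = 6.2/11.2 = 0.5536.
Difference = 0.5536 − 0.4643 = 0.0893.

0.0893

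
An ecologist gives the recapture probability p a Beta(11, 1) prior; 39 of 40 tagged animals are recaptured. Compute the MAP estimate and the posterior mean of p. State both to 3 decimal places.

Posterior: Beta(11+39, 1+1) = Beta(50, 2).
Mode = (50−1)/(50+2−2) = 49/50 = 0.980.
Mean = 50/(50+2) = 50/52 = 0.962.
Left-skewed posterior ⇒ mean < mode.

MAP = 0.980; posterior mean = 0.962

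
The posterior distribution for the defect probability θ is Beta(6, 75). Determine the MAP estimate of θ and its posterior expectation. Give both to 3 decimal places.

MAP: 0.063. Posterior mean: 0.074.

Mode = (6−1)/(6+75−2) = 5/79 = 0.063.
Mean = 6/(6+75) = 6/81 = 0.074.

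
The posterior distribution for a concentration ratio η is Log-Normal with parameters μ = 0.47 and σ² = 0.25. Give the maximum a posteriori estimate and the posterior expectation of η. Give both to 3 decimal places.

MAP = 1.246, posterior mean = 1.813

Mode = exp(μ − σ²) = exp(0.22) = 1.246.
Mean = exp(μ + σ²/2) = exp(0.595) = 1.813.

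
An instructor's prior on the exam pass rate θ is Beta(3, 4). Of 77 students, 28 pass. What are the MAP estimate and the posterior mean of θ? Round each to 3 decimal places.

MAP estimate = 0.366, posterior mean = 0.369

Posterior: Beta(3+28, 4+49) = Beta(31, 53).
Mode = (31−1)/(31+53−2) = 30/82 = 0.366.
Mean = 31/(31+53) = 31/84 = 0.369.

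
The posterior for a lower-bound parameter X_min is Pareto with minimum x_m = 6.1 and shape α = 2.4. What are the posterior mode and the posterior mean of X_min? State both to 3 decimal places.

posterior mode = 6.100, posterior mean = 10.457

The Pareto density is strictly decreasing on [x_m, ∞), so the mode is x_m = 6.100.
Mean = α·x_m/(α−1) = 2.4·6.1/1.4 = 10.457.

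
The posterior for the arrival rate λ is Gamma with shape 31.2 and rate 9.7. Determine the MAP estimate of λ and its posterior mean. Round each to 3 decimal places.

Mode = (α−1)/β = 30.2/9.7 = 3.113.
Mean = α/β = 31.2/9.7 = 3.216.

MAP = 3.113; posterior mean = 3.216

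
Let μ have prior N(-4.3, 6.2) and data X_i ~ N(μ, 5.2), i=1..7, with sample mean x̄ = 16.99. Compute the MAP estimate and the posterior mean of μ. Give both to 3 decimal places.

Posterior for μ is Normal. Precision-weighted mean: (1/6.2·-4.3 + 7/5.2·16.99) / (1/6.2 + 7/5.2) = 14.712.
A Normal posterior is symmetric, so mode = mean.

MAP estimate = 14.712, posterior mean = 14.712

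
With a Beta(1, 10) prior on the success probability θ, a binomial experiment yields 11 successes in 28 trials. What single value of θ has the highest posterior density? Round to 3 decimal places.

0.297

Posterior: Beta(1+11, 10+17) = Beta(12, 27).
Mode = (12−1)/(12+27−2) = 11/37 = 0.297.
Mean = 12/(12+27) = 12/39 = 0.308.
This is the posterior mode — the MAP estimate.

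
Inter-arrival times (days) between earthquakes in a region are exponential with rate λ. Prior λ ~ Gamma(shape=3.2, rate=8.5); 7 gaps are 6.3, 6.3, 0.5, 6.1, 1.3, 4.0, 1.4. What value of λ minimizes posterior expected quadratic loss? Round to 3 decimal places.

0.297

Σ times = 25.9. Posterior: Gamma(shape = 3.2+7 = 10.2, rate = 8.5+25.9 = 34.4).
Mode = (α−1)/β = 9.2/34.4 = 0.267.
Mean = α/β = 10.2/34.4 = 0.297.
Quadratic loss ⇒ the optimal estimator is the posterior mean.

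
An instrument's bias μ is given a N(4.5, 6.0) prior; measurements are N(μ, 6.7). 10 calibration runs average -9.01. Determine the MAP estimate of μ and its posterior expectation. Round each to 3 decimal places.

MAP = -7.653; posterior mean = -7.653

Posterior for μ is Normal. Precision-weighted mean: (1/6.0·4.5 + 10/6.7·-9.01) / (1/6.0 + 10/6.7) = -7.653.
A Normal posterior is symmetric, so mode = mean.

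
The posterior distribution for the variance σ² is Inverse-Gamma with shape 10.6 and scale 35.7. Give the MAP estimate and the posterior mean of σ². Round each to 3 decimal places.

Mode = β/(α+1) = 35.7/11.6 = 3.078.
Mean = β/(α−1) = 35.7/9.6 = 3.719.
The posterior is right-skewed, so the mean exceeds the mode.

MAP = 3.078; posterior mean = 3.719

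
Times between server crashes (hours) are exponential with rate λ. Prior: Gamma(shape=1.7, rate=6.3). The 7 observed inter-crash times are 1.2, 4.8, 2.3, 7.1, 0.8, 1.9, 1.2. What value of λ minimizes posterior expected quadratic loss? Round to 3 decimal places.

0.340

Σ times = 19.3. Posterior: Gamma(shape = 1.7+7 = 8.7, rate = 6.3+19.3 = 25.6).
Mode = (α−1)/β = 7.7/25.6 = 0.301.
Mean = α/β = 8.7/25.6 = 0.340.
Quadratic loss ⇒ the optimal estimator is the posterior mean.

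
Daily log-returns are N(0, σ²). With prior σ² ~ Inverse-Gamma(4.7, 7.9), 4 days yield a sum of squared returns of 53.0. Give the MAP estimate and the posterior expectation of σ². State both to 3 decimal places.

MAP = 4.468; posterior mean = 6.035

Posterior: Inverse-Gamma(shape = 4.7+4/2 = 6.7, scale = 7.9+53.0/2 = 34.4).
Mode = β/(α+1) = 34.4/7.7 = 4.468.
Mean = β/(α−1) = 34.4/5.7 = 6.035.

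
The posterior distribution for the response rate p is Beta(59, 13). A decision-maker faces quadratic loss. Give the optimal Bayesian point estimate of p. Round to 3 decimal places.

0.819

Mode = (59−1)/(59+13−2) = 58/70 = 0.829.
Mean = 59/(59+13) = 59/72 = 0.819.
Quadratic loss ⇒ the optimal estimator is the posterior mean.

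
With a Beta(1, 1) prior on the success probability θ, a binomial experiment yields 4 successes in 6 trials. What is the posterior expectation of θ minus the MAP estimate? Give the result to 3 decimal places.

-0.042

Posterior: Beta(1+4, 1+2) = Beta(5, 3).
Mode = (5−1)/(5+3−2) = 4/6 = 0.667.
With a flat prior the MAP equals the MLE, 4/6.
Mean = 5/(5+3) = 5/8 = 0.625.
Difference = 0.625 − 0.667 = -0.042.
Left-skewed posterior ⇒ mean < mode.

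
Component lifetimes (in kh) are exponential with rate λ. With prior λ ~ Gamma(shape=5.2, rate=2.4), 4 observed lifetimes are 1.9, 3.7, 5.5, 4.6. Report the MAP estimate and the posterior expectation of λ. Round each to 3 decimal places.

Σ times = 15.7. Posterior: Gamma(shape = 5.2+4 = 9.2, rate = 2.4+15.7 = 18.1).
Mode = (α−1)/β = 8.2/18.1 = 0.453.
Mean = α/β = 9.2/18.1 = 0.508.
The mean is pulled above the mode by the posterior's right skew.

MAP estimate = 0.453, posterior expectation = 0.508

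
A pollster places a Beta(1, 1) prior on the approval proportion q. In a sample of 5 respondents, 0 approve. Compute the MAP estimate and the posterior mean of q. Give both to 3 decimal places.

Posterior: Beta(1+0, 1+5) = Beta(1, 6).
Since α = 1 ≤ 1 and β > 1, the Beta density is monotone decreasing on [0,1]; the mode is at 0.
Mean = 1/(1+6) = 0.143.

MAP = 0.000; posterior mean = 0.143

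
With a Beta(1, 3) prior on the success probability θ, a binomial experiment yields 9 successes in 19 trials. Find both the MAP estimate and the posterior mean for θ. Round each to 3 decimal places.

Posterior: Beta(1+9, 3+10) = Beta(10, 13).
Mode = (10−1)/(10+13−2) = 9/21 = 0.429.
Mean = 10/(10+13) = 10/23 = 0.435.

MAP estimate = 0.429, posterior mean = 0.435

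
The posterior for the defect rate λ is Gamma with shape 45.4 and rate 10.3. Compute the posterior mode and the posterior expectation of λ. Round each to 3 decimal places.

Mode = (α−1)/β = 44.4/10.3 = 4.311.
Mean = α/β = 45.4/10.3 = 4.408.

MAP = 4.311; posterior mean = 4.408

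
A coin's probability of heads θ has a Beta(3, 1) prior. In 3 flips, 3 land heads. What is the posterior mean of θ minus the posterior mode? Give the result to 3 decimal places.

-0.143

Posterior: Beta(3+3, 1+0) = Beta(6, 1).
Since β = 1 ≤ 1 and α > 1, the Beta density is monotone increasing on [0,1]; the mode is at 1.
Mean = 6/(6+1) = 0.857.
Difference = 0.857 − 1.000 = -0.143.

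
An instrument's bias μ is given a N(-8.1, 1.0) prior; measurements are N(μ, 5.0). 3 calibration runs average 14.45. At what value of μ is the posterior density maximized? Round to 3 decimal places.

Posterior for μ is Normal. Precision-weighted mean: (1/1.0·-8.1 + 3/5.0·14.45) / (1/1.0 + 3/5.0) = 0.356.
A Normal posterior is symmetric, so mode = mean.
This is the posterior mode — the MAP estimate.

0.356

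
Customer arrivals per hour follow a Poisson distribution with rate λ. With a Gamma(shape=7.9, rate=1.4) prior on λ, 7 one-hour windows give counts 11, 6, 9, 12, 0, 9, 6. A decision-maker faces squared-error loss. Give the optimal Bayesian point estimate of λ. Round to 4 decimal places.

Σ counts = 53. Posterior: Gamma(shape = 7.9+53 = 60.9, rate = 1.4+7 = 8.4).
Mode = (α−1)/β = 59.9/8.4 = 7.1310.
Mean = α/β = 60.9/8.4 = 7.2500.
Squared-error loss ⇒ the optimal estimator is the posterior mean.

7.2500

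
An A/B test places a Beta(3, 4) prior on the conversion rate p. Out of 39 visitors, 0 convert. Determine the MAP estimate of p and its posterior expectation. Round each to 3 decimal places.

Posterior: Beta(3+0, 4+39) = Beta(3, 43).
Mode = (3−1)/(3+43−2) = 2/44 = 0.045.
Mean = 3/(3+43) = 3/46 = 0.065.

MAP = 0.045, posterior mean = 0.065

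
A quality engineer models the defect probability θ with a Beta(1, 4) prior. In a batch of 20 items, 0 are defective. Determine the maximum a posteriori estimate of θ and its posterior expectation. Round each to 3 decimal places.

θ_MAP = 0.000, E[θ|data] = 0.040

Posterior: Beta(1+0, 4+20) = Beta(1, 24).
Since α = 1 ≤ 1 and β > 1, the Beta density is monotone decreasing on [0,1]; the mode is at 0.
Mean = 1/(1+24) = 0.040.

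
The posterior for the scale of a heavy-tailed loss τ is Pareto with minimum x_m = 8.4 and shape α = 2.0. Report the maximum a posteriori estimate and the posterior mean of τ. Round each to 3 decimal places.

MAP = 8.400; posterior mean = 16.800

The Pareto density is strictly decreasing on [x_m, ∞), so the mode is x_m = 8.400.
Mean = α·x_m/(α−1) = 2.0·8.4/1.0 = 16.800.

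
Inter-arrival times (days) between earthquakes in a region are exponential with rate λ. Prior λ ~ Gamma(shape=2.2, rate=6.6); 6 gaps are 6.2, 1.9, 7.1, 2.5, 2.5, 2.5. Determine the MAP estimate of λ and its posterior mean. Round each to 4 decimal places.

MAP = 0.2457; posterior mean = 0.2799

Σ times = 22.7. Posterior: Gamma(shape = 2.2+6 = 8.2, rate = 6.6+22.7 = 29.3).
Mode = (α−1)/β = 7.2/29.3 = 0.2457.
Mean = α/β = 8.2/29.3 = 0.2799.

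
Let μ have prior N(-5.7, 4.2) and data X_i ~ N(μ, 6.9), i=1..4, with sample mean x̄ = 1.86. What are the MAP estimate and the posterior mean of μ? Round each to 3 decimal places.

μ_MAP = -0.341, E[μ|data] = -0.341

Posterior for μ is Normal. Precision-weighted mean: (1/4.2·-5.7 + 4/6.9·1.86) / (1/4.2 + 4/6.9) = -0.341.
A Normal posterior is symmetric, so mode = mean.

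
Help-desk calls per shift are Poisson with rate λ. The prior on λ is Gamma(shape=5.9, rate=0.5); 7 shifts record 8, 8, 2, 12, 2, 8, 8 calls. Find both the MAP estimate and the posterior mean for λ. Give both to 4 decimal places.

Σ counts = 48. Posterior: Gamma(shape = 5.9+48 = 53.9, rate = 0.5+7 = 7.5).
Mode = (α−1)/β = 52.9/7.5 = 7.0533.
Mean = α/β = 53.9/7.5 = 7.1867.
The posterior is right-skewed, so the mean exceeds the mode.

MAP = 7.0533; posterior mean = 7.1867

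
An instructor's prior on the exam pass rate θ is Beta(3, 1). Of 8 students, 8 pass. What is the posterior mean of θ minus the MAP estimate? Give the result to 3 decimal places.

-0.083

Posterior: Beta(3+8, 1+0) = Beta(11, 1).
Since β = 1 ≤ 1 and α > 1, the Beta density is monotone increasing on [0,1]; the mode is at 1.
Mean = 11/(11+1) = 0.917.
Difference = 0.917 − 1.000 = -0.083.
Left-skewed posterior ⇒ mean < mode.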